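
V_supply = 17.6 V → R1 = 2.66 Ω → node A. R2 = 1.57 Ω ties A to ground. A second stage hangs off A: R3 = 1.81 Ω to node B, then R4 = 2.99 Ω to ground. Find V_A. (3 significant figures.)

Node A sees R2 in parallel with the series input of stage 2, R3 + R4 = 4.800 Ω.
R2 ‖ (R3+R4) = 1.183 Ω.
First divider: V_A = V_supply · 1.183/(2.66 + 1.183) = 5.418 V.

V_A ≈ 5.42 V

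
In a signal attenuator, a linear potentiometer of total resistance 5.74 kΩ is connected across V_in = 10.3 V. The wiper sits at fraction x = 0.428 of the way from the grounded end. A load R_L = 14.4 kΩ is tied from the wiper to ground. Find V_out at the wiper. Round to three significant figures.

V_out ≈ 4.02 V

The pot divides into 3.283 kΩ above the wiper and 2.457 kΩ below.
R_L loads the lower segment: effective lower R = 2.099 kΩ.
Then V_out = V_in · 2.099/(3.283 + 2.099) = 4.016 V.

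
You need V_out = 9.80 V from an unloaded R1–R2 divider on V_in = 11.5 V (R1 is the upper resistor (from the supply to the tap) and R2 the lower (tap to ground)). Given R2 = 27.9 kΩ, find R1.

Required fraction k = V_out/V_in = 0.8522.
So R1 = R2 · (V_in/V_out − 1) = 27.9 × (11.5/9.80 − 1) = 27.9 × 0.1735 = 4.840 kΩ.

R1 ≈ 4.84 kΩ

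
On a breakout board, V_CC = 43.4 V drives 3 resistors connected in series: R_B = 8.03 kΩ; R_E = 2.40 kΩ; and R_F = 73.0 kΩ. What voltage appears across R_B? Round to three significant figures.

V ≈ 4.18 V

Total series resistance ΣR = 8.03 + 2.40 + 73.0 = 83.43 kΩ.
Voltage divider: V = V_CC · (8.030 / 83.43) = 43.4 × 0.09625 = 4.177 V.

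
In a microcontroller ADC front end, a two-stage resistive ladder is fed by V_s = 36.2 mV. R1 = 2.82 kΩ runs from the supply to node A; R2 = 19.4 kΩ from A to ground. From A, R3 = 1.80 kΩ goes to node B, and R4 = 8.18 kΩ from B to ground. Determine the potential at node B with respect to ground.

Node A sees R2 in parallel with the series input of stage 2, R3 + R4 = 9.980 kΩ.
Effective lower resistance at A: R2 ‖ 9.980 = 6.590 kΩ.
First divider: V_A = V_s · 6.590/(2.82 + 6.590) = 25.35 mV.
Stage 2 is unloaded, so V_B = V_A · R4/(R3+R4) = 25.35 × 8.18/9.980 = 20.78 mV.

V_B ≈ 20.8 mV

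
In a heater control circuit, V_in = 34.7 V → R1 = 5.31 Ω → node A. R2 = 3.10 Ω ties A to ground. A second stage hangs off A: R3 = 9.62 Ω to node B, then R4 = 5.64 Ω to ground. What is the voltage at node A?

The second stage (R3 + R4 = 15.26 Ω) loads node A in parallel with R2.
R2 ‖ (R3+R4) = 2.577 Ω.
So V_A = 34.7 × 0.3267 = 11.34 V.

V_A ≈ 11.3 V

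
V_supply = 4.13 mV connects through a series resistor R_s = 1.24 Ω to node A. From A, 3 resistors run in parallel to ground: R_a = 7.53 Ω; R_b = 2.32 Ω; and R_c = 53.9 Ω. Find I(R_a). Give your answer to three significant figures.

Equivalent of the parallel group: R_p = 1.717 Ω.
Node voltage V_A = V_supply · R_p/(R_s + R_p) = 4.13 × 0.5807 = 2.398 mV.
I(R_a) = V_A / R_a = 2.398/7.53 = 0.3185 mA.
(Check via current divider: I_total = 1.397 mA; share G_k/ΣG = 0.2280 → same result.)

I ≈ 0.318 mA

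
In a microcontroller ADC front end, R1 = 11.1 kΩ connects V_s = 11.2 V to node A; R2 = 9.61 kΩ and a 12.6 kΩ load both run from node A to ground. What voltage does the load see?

V_out ≈ 3.69 V

First combine the lower leg with the load: R2 ‖ R_L = 5.452 kΩ.
Now apply the divider: V_out = 11.2 × 0.3294 = 3.689 V.
(Unloaded it would be 5.20 V; the load pulls it down.)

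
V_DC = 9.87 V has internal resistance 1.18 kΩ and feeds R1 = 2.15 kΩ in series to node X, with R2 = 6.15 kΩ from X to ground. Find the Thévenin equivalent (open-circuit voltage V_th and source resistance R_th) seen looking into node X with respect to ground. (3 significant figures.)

V_th ≈ 6.40 V, R_th ≈ 2.16 kΩ

R1' = 1.18 + 2.15 = 3.330 kΩ (source resistance + R1).
With X open, the divider is unloaded: V_th = 9.87 × 6.15/9.480 = 6.403 V.
Looking into X with the source shorted: R_th = R1'·R2/(R1'+R2) = 3.330 × 6.15/9.480 = 2.160 kΩ.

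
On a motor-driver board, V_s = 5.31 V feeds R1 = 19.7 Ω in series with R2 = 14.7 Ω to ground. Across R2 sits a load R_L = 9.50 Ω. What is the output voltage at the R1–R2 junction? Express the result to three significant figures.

R2 ‖ R_L = (14.7 × 9.50)/(14.7 + 9.50) = 5.771 Ω.
Now apply the divider: V_out = 5.31 × 0.2266 = 1.203 V.

V_out ≈ 1.20 V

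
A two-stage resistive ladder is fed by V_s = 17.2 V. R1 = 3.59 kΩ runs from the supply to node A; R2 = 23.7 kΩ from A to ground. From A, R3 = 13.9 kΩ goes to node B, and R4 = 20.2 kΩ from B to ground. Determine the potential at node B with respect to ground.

The second stage (R3 + R4 = 34.10 kΩ) loads node A in parallel with R2.
Effective lower resistance at A: R2 ‖ 34.10 = 13.98 kΩ.
First divider: V_A = V_s · 13.98/(3.59 + 13.98) = 13.69 V.
Stage 2 is unloaded, so V_B = V_A · R4/(R3+R4) = 13.69 × 20.2/34.10 = 8.107 V.

V_B ≈ 8.11 V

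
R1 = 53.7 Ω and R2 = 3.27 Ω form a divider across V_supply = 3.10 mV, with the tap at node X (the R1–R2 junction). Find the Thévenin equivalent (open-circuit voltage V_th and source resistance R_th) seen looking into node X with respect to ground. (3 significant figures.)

V_th is the unloaded tap voltage: V_supply · R2/(R1+R2) = 3.10 × 0.05740 = 0.1779 mV.
With V_supply suppressed (replaced by a short), R_th = R1 ‖ R2 = (53.70 × 3.27)/(53.70 + 3.27) = 3.082 Ω.

V_th ≈ 0.178 mV, R_th ≈ 3.08 Ω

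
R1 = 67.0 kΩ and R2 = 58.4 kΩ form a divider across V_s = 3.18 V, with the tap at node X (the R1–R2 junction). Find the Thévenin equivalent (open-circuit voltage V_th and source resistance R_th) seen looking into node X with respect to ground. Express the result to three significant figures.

Open-circuit (no load on X): V_th = V_s · R2/(R1 + R2) = 3.18 × 58.4/(67.00 + 58.4) = 1.481 V.
Looking into X with the source shorted: R_th = R1·R2/(R1+R2) = 67.00 × 58.4/125.4 = 31.20 kΩ.

V_th ≈ 1.48 V, R_th ≈ 31.2 kΩ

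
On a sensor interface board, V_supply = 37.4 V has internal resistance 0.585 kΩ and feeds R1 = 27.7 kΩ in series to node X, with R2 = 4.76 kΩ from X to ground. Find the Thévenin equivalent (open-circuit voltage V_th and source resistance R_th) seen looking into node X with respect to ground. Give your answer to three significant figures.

V_th ≈ 5.39 V, R_th ≈ 4.07 kΩ

R1' = 0.585 + 27.7 = 28.29 kΩ (source resistance + R1).
With X open, the divider is unloaded: V_th = 37.4 × 4.76/33.05 = 5.387 V.
With V_supply suppressed (replaced by a short), R_th = R1' ‖ R2 = (28.29 × 4.76)/(28.29 + 4.76) = 4.074 kΩ.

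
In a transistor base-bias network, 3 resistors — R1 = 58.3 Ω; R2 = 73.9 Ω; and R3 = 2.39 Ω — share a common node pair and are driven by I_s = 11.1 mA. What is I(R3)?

Total conductance ΣG = 1/58.3 + 1/73.9 + 1/2.39 = 0.4491 (units of 1/Ω).
Current divider: I(R3) = I_s · G_k/ΣG = 11.1 × (0.4184/0.4491) = 11.1 × 0.9317 = 10.34 mA.

I ≈ 10.3 mA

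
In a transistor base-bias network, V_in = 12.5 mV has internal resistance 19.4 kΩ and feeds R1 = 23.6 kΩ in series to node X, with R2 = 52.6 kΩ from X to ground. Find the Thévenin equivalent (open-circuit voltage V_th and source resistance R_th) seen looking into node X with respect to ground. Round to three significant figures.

V_th ≈ 6.88 mV, R_th ≈ 23.7 kΩ

R1' = 19.4 + 23.6 = 43.00 kΩ (source resistance + R1).
V_th is the unloaded tap voltage: V_in · R2/(R1'+R2) = 12.5 × 0.5502 = 6.878 mV.
Looking into X with the source shorted: R_th = R1'·R2/(R1'+R2) = 43.00 × 52.6/95.60 = 23.66 kΩ.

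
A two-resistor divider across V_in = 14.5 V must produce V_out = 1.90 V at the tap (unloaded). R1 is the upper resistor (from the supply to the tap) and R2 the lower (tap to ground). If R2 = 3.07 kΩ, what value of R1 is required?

The divider ratio is R2/(R1+R2) = 1.90/14.5 = 0.1310.
So R1 = R2 · (V_in/V_out − 1) = 3.07 × (14.5/1.90 − 1) = 3.07 × 6.632 = 20.36 kΩ.

R1 ≈ 20.4 kΩ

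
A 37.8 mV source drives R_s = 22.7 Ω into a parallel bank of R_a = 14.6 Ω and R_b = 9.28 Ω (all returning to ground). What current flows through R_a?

I ≈ 0.518 mA

Equivalent of the parallel group: R_p = 5.674 Ω.
Node voltage V_A = V_CC · R_p/(R_s + R_p) = 37.8 × 0.2000 = 7.559 mV.
Branch current I = V_A/R_a = 7.559/14.6 = 0.5177 mA.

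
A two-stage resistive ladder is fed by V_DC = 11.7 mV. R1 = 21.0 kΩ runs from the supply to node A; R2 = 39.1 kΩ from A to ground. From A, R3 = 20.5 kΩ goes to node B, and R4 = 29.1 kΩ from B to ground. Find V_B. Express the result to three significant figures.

Node A sees R2 in parallel with the series input of stage 2, R3 + R4 = 49.60 kΩ.
Effective lower resistance at A: R2 ‖ 49.60 = 21.86 kΩ.
So V_A = 11.7 × 0.5101 = 5.968 mV.
Stage 2 is unloaded, so V_B = V_A · R4/(R3+R4) = 5.968 × 29.1/49.60 = 3.501 mV.

V_B ≈ 3.50 mV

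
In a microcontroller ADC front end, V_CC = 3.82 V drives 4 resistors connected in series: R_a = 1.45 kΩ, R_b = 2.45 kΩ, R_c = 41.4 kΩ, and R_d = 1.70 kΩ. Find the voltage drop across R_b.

Series total: ΣR = 1.45 + 2.45 + 41.4 + 1.70 = 47.00 kΩ.
By the voltage-divider rule, V = 3.82 × 2.450/47.00 = 0.1991 V.

V ≈ 0.199 V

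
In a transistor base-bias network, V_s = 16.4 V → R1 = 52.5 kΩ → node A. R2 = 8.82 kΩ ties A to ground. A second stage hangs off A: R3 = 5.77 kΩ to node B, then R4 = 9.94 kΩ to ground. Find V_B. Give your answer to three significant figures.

Node A sees R2 in parallel with the series input of stage 2, R3 + R4 = 15.71 kΩ.
Effective lower resistance at A: R2 ‖ 15.71 = 5.649 kΩ.
First divider: V_A = V_s · 5.649/(52.5 + 5.649) = 1.593 V.
V_B = V_A × 0.6327 = 1.008 V.

V_B ≈ 1.01 V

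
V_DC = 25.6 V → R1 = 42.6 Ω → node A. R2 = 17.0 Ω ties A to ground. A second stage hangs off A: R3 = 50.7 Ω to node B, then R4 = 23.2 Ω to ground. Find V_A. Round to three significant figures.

The second stage (R3 + R4 = 73.90 Ω) loads node A in parallel with R2.
Effective lower resistance at A: R2 ‖ 73.90 = 13.82 Ω.
V_A = 25.6 × 13.82/(42.6 + 13.82) = 6.271 V.

V_A ≈ 6.27 V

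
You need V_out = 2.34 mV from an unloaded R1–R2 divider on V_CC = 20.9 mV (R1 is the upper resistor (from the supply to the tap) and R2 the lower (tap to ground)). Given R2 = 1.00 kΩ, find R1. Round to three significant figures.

R1 ≈ 7.93 kΩ

V_out/V_CC = R2/(R1+R2) = 0.1120.
Rearranging, R1 = R2·(1−k)/k = 1.00 × 7.932 = 7.932 kΩ.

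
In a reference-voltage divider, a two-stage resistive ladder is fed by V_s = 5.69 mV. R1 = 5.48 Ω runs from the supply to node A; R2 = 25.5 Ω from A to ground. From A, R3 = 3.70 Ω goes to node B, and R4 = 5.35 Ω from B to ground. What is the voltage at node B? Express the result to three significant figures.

V_B ≈ 1.85 mV

Looking into the second stage from A: R3 + R4 = 9.050 Ω appears in parallel with R2.
R2 ‖ (R3+R4) = 6.679 Ω.
First divider: V_A = V_s · 6.679/(5.48 + 6.679) = 3.126 mV.
Stage 2 is unloaded, so V_B = V_A · R4/(R3+R4) = 3.126 × 5.35/9.050 = 1.848 mV.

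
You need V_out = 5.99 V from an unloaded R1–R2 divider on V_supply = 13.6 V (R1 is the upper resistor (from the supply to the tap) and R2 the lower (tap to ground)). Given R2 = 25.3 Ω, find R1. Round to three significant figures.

Required fraction k = V_out/V_supply = 0.4404.
R1 = R2·(1/k − 1) = 25.3 × 1.270 = 32.14 Ω.

R1 ≈ 32.1 Ω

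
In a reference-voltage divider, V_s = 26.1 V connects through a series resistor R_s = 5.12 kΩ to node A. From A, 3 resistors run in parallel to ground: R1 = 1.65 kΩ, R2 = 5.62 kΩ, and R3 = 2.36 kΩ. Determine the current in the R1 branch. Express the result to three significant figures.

Parallel bank: R_p = 1/(1/1.65 + 1/5.62 + 1/2.36) = 0.8280 kΩ.
Node voltage V_A = V_s · R_p/(R_s + R_p) = 26.1 × 0.1392 = 3.633 V.
Branch current I = V_A/R1 = 3.633/1.65 = 2.202 mA.

I ≈ 2.20 mA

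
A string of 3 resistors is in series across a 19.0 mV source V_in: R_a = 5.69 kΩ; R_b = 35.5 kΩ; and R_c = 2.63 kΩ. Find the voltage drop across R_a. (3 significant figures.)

V ≈ 2.47 mV

Series total: ΣR = 5.69 + 35.5 + 2.63 = 43.82 kΩ.
V = V_in · R/ΣR = 19.0 × 0.1298 = 2.467 mV.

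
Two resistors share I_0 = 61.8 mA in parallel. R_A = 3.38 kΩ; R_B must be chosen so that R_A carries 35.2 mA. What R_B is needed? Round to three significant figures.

The fraction through R_A equals R_B/(R_A+R_B).
35.2/61.8 = R_B/(R_A + R_B) → R_B = R_A · (0.5696)/(1 − 0.5696) = 3.38 × 1.323 = 4.473 kΩ.

R_B ≈ 4.47 kΩ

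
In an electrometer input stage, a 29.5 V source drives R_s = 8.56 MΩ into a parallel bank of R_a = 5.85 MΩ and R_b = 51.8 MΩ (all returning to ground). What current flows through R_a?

I ≈ 1.92 µA

Equivalent of the parallel group: R_p = 5.256 MΩ.
V_A = 29.5 × 5.256/13.82 = 11.22 V.
I(R_a) = V_A / R_a = 11.22/5.85 = 1.918 µA.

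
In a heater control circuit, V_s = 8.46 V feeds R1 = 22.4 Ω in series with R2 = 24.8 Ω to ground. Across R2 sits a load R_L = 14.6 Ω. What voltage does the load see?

First combine the lower leg with the load: R2 ‖ R_L = 9.190 Ω.
Now apply the divider: V_out = 8.46 × 0.2909 = 2.461 V.
(Unloaded it would be 4.45 V; the load pulls it down.)

V_out ≈ 2.46 V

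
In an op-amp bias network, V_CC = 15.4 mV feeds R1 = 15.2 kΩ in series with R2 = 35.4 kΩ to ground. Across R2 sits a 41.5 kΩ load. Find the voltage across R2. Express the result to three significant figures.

First combine the lower leg with the load: R2 ‖ R_L = 19.10 kΩ.
Now apply the divider: V_out = 15.4 × 0.5569 = 8.576 mV.

V_out ≈ 8.58 mV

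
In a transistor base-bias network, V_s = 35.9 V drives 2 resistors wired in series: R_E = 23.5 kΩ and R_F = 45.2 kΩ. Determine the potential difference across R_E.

V ≈ 12.3 V

Total series resistance ΣR = 23.5 + 45.2 = 68.70 kΩ.
V = V_s · R/ΣR = 35.9 × 0.3421 = 12.28 V.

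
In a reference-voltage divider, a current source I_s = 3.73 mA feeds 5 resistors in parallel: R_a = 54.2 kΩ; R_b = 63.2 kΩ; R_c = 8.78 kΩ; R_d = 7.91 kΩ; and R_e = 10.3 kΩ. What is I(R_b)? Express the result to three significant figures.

Conductances: ΣG = 1/54.2 + 1/63.2 + 1/8.78 + 1/7.91 + 1/10.3 = 0.3717 (1/kΩ).
Current divider: I(R_b) = I_s · G_k/ΣG = 3.73 × (0.01582/0.3717) = 3.73 × 0.04257 = 0.1588 mA.

I ≈ 0.159 mA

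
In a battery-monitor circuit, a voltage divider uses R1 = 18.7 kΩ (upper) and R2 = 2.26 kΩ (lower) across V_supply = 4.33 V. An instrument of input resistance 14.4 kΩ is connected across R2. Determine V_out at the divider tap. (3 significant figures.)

V_out ≈ 0.410 V

First combine the lower leg with the load: R2 ‖ R_L = 1.953 kΩ.
Now apply the divider: V_out = 4.33 × 0.09458 = 0.4095 V.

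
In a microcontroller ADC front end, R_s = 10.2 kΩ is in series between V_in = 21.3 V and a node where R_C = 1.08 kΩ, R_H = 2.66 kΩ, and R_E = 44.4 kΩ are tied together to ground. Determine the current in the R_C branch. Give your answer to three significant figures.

Equivalent of the parallel group: R_p = 0.7551 kΩ.
V_A = 21.3 × 0.7551/10.96 = 1.468 V.
I(R_C) = V_A / R_C = 1.468/1.08 = 1.359 mA.
(Equivalently: I_total = 1.944 mA, then current-divider fraction G_k/ΣG = 0.6991.)

I ≈ 1.36 mA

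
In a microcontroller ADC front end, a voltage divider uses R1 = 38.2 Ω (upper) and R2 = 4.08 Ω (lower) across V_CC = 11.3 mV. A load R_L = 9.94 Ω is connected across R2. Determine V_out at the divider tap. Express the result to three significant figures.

First combine the lower leg with the load: R2 ‖ R_L = 2.893 Ω.
Voltage divider with the loaded lower leg: V_out = 11.3 × 2.893/(38.2 + 2.893) = 11.3 × 0.07039 = 0.7954 mV.

V_out ≈ 0.795 mV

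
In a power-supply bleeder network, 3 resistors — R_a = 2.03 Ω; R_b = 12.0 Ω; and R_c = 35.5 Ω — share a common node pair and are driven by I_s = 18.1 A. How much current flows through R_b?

Total conductance ΣG = 1/2.03 + 1/12.0 + 1/35.5 = 0.6041 (units of 1/Ω).
Current divider: I(R_b) = I_s · G_k/ΣG = 18.1 × (0.08333/0.6041) = 18.1 × 0.1379 = 2.497 A.

I ≈ 2.50 A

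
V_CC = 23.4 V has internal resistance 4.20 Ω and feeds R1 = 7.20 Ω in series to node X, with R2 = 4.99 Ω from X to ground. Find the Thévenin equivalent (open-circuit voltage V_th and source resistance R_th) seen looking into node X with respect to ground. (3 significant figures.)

V_th ≈ 7.12 V, R_th ≈ 3.47 Ω

R1' = 4.20 + 7.20 = 11.40 Ω (source resistance + R1).
Open-circuit (no load on X): V_th = V_CC · R2/(R1' + R2) = 23.4 × 4.99/(11.40 + 4.99) = 7.124 V.
With V_CC suppressed (replaced by a short), R_th = R1' ‖ R2 = (11.40 × 4.99)/(11.40 + 4.99) = 3.471 Ω.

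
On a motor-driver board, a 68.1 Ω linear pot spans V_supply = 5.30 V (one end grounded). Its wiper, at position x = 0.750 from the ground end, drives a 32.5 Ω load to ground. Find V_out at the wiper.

Lower segment x·R_p = 51.07 Ω; upper segment (1−x)·R_p = 17.02 Ω.
R_L loads the lower segment: effective lower R = 19.86 Ω.
V_out = 5.30 × 19.86/(17.02 + 19.86) = 2.854 V.

V_out ≈ 2.85 V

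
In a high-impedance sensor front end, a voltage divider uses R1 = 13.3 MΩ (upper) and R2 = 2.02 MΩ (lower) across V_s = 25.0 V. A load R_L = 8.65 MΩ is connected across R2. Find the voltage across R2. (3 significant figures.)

V_out ≈ 2.74 V

The load sits in parallel with R2, giving an effective lower resistance R2' = R2·R_L/(R2+R_L) = 1.638 MΩ.
Now apply the divider: V_out = 25.0 × 0.1096 = 2.741 V.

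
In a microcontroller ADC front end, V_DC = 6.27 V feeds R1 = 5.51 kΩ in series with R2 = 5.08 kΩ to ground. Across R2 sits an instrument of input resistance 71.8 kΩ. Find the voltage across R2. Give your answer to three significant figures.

First combine the lower leg with the load: R2 ‖ R_L = 4.744 kΩ.
Then V_out = V_DC · R2'/(R1 + R2') = 6.27 × 4.744/10.25 = 2.901 V.

V_out ≈ 2.90 V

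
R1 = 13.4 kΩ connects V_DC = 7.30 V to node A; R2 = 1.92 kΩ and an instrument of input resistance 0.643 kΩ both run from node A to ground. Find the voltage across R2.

First combine the lower leg with the load: R2 ‖ R_L = 0.4817 kΩ.
Then V_out = V_DC · R2'/(R1 + R2') = 7.30 × 0.4817/13.88 = 0.2533 V.

V_out ≈ 0.253 V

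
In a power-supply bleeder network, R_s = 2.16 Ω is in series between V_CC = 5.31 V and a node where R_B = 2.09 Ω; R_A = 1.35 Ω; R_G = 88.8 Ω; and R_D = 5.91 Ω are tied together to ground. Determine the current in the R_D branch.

I ≈ 0.223 A

Parallel bank: R_p = 1/(1/2.09 + 1/1.35 + 1/88.8 + 1/5.91) = 0.7145 Ω.
V_A by voltage divider: V_A = 5.31 × 0.7145/(2.16 + 0.7145) = 1.320 V.
Branch current I = V_A/R_D = 1.320/5.91 = 0.2233 A.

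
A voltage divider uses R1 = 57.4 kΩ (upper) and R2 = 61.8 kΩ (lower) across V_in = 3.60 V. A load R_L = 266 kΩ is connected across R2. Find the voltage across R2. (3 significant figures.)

R2 ‖ R_L = (61.8 × 266)/(61.8 + 266) = 50.15 kΩ.
Voltage divider with the loaded lower leg: V_out = 3.60 × 50.15/(57.4 + 50.15) = 3.60 × 0.4663 = 1.679 V.

V_out ≈ 1.68 V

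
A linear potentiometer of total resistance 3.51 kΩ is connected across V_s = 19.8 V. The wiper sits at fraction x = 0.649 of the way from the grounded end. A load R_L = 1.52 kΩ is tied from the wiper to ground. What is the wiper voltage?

Lower segment x·R_p = 2.278 kΩ; upper segment (1−x)·R_p = 1.232 kΩ.
Lower segment in parallel with the load: 2.278 ‖ 1.52 = 0.9117 kΩ.
Loaded-divider output: V_out = 19.8 × 0.4253 = 8.421 V.
(Unloaded: V_out = x·V_s = 12.9 V.)

V_out ≈ 8.42 V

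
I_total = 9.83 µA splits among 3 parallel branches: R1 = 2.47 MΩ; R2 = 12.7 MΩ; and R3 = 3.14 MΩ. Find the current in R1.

I ≈ 4.96 µA

ΣG = 1/2.47 + 1/12.7 + 1/3.14 = 0.8021.
Current divider: I(R1) = I_total · G_k/ΣG = 9.83 × (0.4049/0.8021) = 9.83 × 0.5048 = 4.962 µA.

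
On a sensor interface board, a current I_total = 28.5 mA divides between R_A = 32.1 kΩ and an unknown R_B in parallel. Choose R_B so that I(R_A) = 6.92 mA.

R_B ≈ 10.3 kΩ

In a two-way split, I_A/I_total = R_B/(R_A + R_B).
With f = 0.2428, R_B = R_A · f/(1−f) = 32.1 × 0.3207 = 10.29 kΩ.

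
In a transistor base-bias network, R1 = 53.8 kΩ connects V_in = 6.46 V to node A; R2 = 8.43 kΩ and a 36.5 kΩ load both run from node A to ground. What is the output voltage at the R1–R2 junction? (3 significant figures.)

V_out ≈ 0.729 V

R2 ‖ R_L = (8.43 × 36.5)/(8.43 + 36.5) = 6.848 kΩ.
Now apply the divider: V_out = 6.46 × 0.1129 = 0.7295 V.
(Unloaded it would be 0.875 V; the load pulls it down.)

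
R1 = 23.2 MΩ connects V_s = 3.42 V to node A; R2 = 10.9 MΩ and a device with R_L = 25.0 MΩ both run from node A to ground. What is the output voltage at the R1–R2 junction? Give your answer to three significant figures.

The load sits in parallel with R2, giving an effective lower resistance R2' = R2·R_L/(R2+R_L) = 7.591 MΩ.
Then V_out = V_s · R2'/(R1 + R2') = 3.42 × 7.591/30.79 = 0.8431 V.

V_out ≈ 0.843 V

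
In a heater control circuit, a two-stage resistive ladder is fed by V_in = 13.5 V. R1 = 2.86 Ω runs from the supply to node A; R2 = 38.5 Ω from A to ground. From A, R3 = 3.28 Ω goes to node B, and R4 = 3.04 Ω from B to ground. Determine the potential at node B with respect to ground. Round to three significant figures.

Node A sees R2 in parallel with the series input of stage 2, R3 + R4 = 6.320 Ω.
R2 ‖ (R3+R4) = 5.429 Ω.
So V_A = 13.5 × 0.6550 = 8.842 V.
Then the unloaded second divider: V_B = V_A × R4/(R3+R4) = 8.842 × 0.4810 = 4.253 V.

V_B ≈ 4.25 V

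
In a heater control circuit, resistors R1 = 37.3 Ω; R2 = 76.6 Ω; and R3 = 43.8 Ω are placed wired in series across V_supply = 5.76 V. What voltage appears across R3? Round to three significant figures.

ΣR = 37.3 + 76.6 + 43.8 = 157.7 Ω.
Voltage divider: V = V_supply · (43.80 / 157.7) = 5.76 × 0.2777 = 1.600 V.

V ≈ 1.60 V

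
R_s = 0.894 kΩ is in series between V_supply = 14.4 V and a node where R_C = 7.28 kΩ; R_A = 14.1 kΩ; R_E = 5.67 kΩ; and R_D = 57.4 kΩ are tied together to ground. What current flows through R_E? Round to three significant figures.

Combine the parallel branches: R_p = (1/7.28 + 1/14.1 + 1/5.67 + 1/57.4)⁻¹ = 2.487 kΩ.
Node voltage V_A = V_supply · R_p/(R_s + R_p) = 14.4 × 0.7356 = 10.59 V.
I(R_E) = V_A / R_E = 10.59/5.67 = 1.868 mA.

I ≈ 1.87 mA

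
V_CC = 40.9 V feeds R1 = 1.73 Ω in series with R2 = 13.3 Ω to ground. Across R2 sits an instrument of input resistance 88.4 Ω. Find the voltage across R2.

V_out ≈ 35.6 V

First combine the lower leg with the load: R2 ‖ R_L = 11.56 Ω.
Then V_out = V_CC · R2'/(R1 + R2') = 40.9 × 11.56/13.29 = 35.58 V.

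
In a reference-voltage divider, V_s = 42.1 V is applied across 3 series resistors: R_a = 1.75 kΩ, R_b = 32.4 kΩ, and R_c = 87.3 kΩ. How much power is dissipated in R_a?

P ≈ 0.210 mW

Series current I = V_s/ΣR = 42.1/121.4 = 0.3466 mA.
P = I²R = 0.1202 × 1.75 = 0.2103 mW.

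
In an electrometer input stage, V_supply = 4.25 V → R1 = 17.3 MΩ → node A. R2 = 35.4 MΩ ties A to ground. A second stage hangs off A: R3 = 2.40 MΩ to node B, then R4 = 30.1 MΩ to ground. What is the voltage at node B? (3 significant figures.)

V_B ≈ 1.95 V

The second stage (R3 + R4 = 32.50 MΩ) loads node A in parallel with R2.
Effective lower resistance at A: R2 ‖ 32.50 = 16.94 MΩ.
First divider: V_A = V_supply · 16.94/(17.3 + 16.94) = 2.103 V.
Stage 2 is unloaded, so V_B = V_A · R4/(R3+R4) = 2.103 × 30.1/32.50 = 1.948 V.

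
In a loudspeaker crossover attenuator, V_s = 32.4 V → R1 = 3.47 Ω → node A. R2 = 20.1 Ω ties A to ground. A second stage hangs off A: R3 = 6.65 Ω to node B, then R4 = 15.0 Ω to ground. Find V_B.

V_B ≈ 16.8 V

Looking into the second stage from A: R3 + R4 = 21.65 Ω appears in parallel with R2.
R2 ‖ (R3+R4) = 10.42 Ω.
V_A = 32.4 × 10.42/(3.47 + 10.42) = 24.31 V.
V_B = V_A × 0.6928 = 16.84 V.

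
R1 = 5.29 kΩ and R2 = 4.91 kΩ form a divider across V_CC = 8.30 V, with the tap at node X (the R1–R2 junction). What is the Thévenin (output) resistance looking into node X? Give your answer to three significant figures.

Looking into X with the source shorted: R_th = R1·R2/(R1+R2) = 5.290 × 4.91/10.20 = 2.546 kΩ.

R_th ≈ 2.55 kΩ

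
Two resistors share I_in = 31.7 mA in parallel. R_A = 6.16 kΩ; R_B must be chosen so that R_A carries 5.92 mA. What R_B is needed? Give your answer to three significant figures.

R_B ≈ 1.41 kΩ

In a two-way split, I_A/I_in = R_B/(R_A + R_B).
With f = 0.1868, R_B = R_A · f/(1−f) = 6.16 × 0.2296 = 1.415 kΩ.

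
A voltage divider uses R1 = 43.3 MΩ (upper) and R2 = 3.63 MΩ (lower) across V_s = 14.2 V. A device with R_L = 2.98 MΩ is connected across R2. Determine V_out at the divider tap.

V_out ≈ 0.517 V

First combine the lower leg with the load: R2 ‖ R_L = 1.637 MΩ.
Then V_out = V_s · R2'/(R1 + R2') = 14.2 × 1.637/44.94 = 0.5171 V.
(Unloaded it would be 1.10 V; the load pulls it down.)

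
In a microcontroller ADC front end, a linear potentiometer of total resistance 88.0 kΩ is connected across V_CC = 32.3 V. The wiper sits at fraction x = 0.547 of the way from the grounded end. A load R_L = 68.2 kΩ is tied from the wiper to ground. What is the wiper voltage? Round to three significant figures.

V_out ≈ 13.4 V

Lower segment x·R_p = 48.14 kΩ; upper segment (1−x)·R_p = 39.86 kΩ.
Lower segment in parallel with the load: 48.14 ‖ 68.2 = 28.22 kΩ.
Loaded-divider output: V_out = 32.3 × 0.4145 = 13.39 V.
(Unloaded: V_out = x·V_CC = 17.7 V.)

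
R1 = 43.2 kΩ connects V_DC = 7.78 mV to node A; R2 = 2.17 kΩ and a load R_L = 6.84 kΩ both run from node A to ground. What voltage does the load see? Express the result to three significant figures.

V_out ≈ 0.286 mV

First combine the lower leg with the load: R2 ‖ R_L = 1.647 kΩ.
Then V_out = V_DC · R2'/(R1 + R2') = 7.78 × 1.647/44.85 = 0.2858 mV.
(Unloaded it would be 0.372 mV; the load pulls it down.)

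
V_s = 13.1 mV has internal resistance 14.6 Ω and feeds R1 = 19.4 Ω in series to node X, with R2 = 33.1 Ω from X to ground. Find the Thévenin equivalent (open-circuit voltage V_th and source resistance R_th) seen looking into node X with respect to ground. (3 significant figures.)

R1' = 14.6 + 19.4 = 34.00 Ω (source resistance + R1).
Open-circuit (no load on X): V_th = V_s · R2/(R1' + R2) = 13.1 × 33.1/(34.00 + 33.1) = 6.462 mV.
Looking into X with the source shorted: R_th = R1'·R2/(R1'+R2) = 34.00 × 33.1/67.10 = 16.77 Ω.

V_th ≈ 6.46 mV, R_th ≈ 16.8 Ω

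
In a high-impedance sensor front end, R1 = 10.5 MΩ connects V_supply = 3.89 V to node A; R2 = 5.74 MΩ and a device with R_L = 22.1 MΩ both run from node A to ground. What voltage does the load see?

V_out ≈ 1.18 V

R2 ‖ R_L = (5.74 × 22.1)/(5.74 + 22.1) = 4.557 MΩ.
Voltage divider with the loaded lower leg: V_out = 3.89 × 4.557/(10.5 + 4.557) = 3.89 × 0.3026 = 1.177 V.
(Unloaded it would be 1.37 V; the load pulls it down.)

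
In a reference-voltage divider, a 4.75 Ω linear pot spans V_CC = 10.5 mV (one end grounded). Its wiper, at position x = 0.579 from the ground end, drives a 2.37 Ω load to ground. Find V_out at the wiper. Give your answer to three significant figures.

Split the track: R_lower = x·R_p = 2.750 Ω, R_upper = (1−x)·R_p = 2.000 Ω.
R_L loads the lower segment: effective lower R = 1.273 Ω.
Then V_out = V_CC · 1.273/(2.000 + 1.273) = 4.084 mV.
(Unloaded: V_out = x·V_CC = 6.08 mV.)

V_out ≈ 4.08 mV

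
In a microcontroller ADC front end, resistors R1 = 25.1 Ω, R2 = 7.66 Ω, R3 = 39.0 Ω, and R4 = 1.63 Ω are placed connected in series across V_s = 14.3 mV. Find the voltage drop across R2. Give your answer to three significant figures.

Total series resistance ΣR = 25.1 + 7.66 + 39.0 + 1.63 = 73.39 Ω.
By the voltage-divider rule, V = 14.3 × 7.660/73.39 = 1.493 mV.

V ≈ 1.49 mV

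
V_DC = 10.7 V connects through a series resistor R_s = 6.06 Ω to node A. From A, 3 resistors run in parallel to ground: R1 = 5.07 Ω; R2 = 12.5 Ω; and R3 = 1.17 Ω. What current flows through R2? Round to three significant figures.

I ≈ 0.109 A

Equivalent of the parallel group: R_p = 0.8834 Ω.
Node voltage V_A = V_DC · R_p/(R_s + R_p) = 10.7 × 0.1272 = 1.361 V.
I(R2) = V_A / R2 = 1.361/12.5 = 0.1089 A.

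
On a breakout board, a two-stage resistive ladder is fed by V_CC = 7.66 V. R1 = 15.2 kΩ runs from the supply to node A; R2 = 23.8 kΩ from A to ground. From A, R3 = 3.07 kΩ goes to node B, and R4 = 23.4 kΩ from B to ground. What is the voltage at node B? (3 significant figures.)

Node A sees R2 in parallel with the series input of stage 2, R3 + R4 = 26.47 kΩ.
R2 ‖ (R3+R4) = 12.53 kΩ.
First divider: V_A = V_CC · 12.53/(15.2 + 12.53) = 3.462 V.
Then the unloaded second divider: V_B = V_A × R4/(R3+R4) = 3.462 × 0.8840 = 3.060 V.

V_B ≈ 3.06 V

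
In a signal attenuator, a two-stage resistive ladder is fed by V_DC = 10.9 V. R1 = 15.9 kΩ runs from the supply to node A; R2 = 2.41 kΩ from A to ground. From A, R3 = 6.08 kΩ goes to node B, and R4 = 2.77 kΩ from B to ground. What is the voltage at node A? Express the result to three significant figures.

The second stage (R3 + R4 = 8.850 kΩ) loads node A in parallel with R2.
R2 ‖ (R3+R4) = 1.894 kΩ.
First divider: V_A = V_DC · 1.894/(15.9 + 1.894) = 1.160 V.

V_A ≈ 1.16 V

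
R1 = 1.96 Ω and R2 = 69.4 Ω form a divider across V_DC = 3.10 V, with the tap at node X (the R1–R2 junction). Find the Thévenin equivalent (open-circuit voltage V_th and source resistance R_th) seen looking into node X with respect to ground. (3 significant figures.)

V_th is the unloaded tap voltage: V_DC · R2/(R1+R2) = 3.10 × 0.9725 = 3.015 V.
Looking into X with the source shorted: R_th = R1·R2/(R1+R2) = 1.960 × 69.4/71.36 = 1.906 Ω.

V_th ≈ 3.01 V, R_th ≈ 1.91 Ω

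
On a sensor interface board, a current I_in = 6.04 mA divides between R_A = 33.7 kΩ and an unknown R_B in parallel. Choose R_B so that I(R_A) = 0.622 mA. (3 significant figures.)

R_B ≈ 3.87 kΩ

In a two-way split, I_A/I_in = R_B/(R_A + R_B).
0.622/6.04 = R_B/(R_A + R_B) → R_B = R_A · (0.1030)/(1 − 0.1030) = 33.7 × 0.1148 = 3.869 kΩ.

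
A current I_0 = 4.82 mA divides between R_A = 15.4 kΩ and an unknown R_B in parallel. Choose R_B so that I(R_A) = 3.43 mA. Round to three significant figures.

The fraction through R_A equals R_B/(R_A+R_B).
3.43/4.82 = R_B/(R_A + R_B) → R_B = R_A · (0.7116)/(1 − 0.7116) = 15.4 × 2.468 = 38.00 kΩ.

R_B ≈ 38.0 kΩ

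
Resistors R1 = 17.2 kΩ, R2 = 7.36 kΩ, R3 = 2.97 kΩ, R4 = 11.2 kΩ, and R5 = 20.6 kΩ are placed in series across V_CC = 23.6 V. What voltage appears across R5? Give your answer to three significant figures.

ΣR = 17.2 + 7.36 + 2.97 + 11.2 + 20.6 = 59.33 kΩ.
Voltage divider: V = V_CC · (20.60 / 59.33) = 23.6 × 0.3472 = 8.194 V.

V ≈ 8.19 V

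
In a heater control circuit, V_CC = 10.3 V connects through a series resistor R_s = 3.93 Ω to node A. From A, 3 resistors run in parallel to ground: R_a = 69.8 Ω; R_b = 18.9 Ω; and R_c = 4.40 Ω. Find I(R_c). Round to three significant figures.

Parallel bank: R_p = 1/(1/69.8 + 1/18.9 + 1/4.40) = 3.395 Ω.
V_A = 10.3 × 3.395/7.325 = 4.774 V.
I(R_c) = V_A / R_c = 4.774/4.40 = 1.085 A.
(Equivalently: I_total = 1.406 A, then current-divider fraction G_k/ΣG = 0.7717.)

I ≈ 1.09 A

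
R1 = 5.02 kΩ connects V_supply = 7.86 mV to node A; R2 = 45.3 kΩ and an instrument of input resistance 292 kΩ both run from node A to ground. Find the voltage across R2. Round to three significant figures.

V_out ≈ 6.97 mV

The load sits in parallel with R2, giving an effective lower resistance R2' = R2·R_L/(R2+R_L) = 39.22 kΩ.
Now apply the divider: V_out = 7.86 × 0.8865 = 6.968 mV.
(Unloaded it would be 7.08 mV; the load pulls it down.)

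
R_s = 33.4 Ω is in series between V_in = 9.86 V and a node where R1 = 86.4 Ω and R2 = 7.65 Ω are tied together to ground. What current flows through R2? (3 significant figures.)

I ≈ 0.224 A

Parallel bank: R_p = 1/(1/86.4 + 1/7.65) = 7.028 Ω.
V_A = 9.86 × 7.028/40.43 = 1.714 V.
Branch current I = V_A/R2 = 1.714/7.65 = 0.2241 A.
(Equivalently: I_total = 0.2439 A, then current-divider fraction G_k/ΣG = 0.9187.)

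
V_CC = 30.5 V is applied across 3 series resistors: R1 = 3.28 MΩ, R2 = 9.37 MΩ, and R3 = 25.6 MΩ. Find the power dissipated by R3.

P ≈ 16.3 µW

Series current I = V_CC/ΣR = 30.5/38.25 = 0.7974 µA.
P(R3) = I²·R3 = (0.7974)² × 25.6 = 16.28 µW.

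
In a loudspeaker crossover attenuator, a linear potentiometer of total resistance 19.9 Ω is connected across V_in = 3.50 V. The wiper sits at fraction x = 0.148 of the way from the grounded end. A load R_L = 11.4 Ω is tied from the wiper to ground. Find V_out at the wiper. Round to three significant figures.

The pot divides into 16.95 Ω above the wiper and 2.945 Ω below.
(x·R_p) ‖ R_L = 2.341 Ω.
Loaded-divider output: V_out = 3.50 × 0.1213 = 0.4246 V.

V_out ≈ 0.425 V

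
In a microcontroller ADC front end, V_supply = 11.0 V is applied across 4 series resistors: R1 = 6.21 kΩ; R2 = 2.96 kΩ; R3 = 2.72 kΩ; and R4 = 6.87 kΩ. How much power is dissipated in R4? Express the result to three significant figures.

ΣR = 18.76 kΩ → I = 11.0/18.76 = 0.5864 mA.
P = I²R = 0.3438 × 6.87 = 2.362 mW.

P ≈ 2.36 mW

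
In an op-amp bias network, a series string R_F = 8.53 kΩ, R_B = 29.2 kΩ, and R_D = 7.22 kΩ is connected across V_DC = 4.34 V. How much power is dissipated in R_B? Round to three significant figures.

P ≈ 0.272 mW

The common current is I = 4.34/44.95 = 0.09655 mA.
P = I²R = 0.009322 × 29.2 = 0.2722 mW.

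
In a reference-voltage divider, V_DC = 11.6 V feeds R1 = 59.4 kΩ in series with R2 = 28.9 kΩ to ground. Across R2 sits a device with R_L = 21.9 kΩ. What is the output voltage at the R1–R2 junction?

V_out ≈ 2.01 V

R2 ‖ R_L = (28.9 × 21.9)/(28.9 + 21.9) = 12.46 kΩ.
Then V_out = V_DC · R2'/(R1 + R2') = 11.6 × 12.46/71.86 = 2.011 V.
(Unloaded it would be 3.80 V; the load pulls it down.)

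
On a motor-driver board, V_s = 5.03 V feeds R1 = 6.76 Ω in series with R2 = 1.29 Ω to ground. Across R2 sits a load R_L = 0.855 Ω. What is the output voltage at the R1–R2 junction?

V_out ≈ 0.356 V

The load sits in parallel with R2, giving an effective lower resistance R2' = R2·R_L/(R2+R_L) = 0.5142 Ω.
Voltage divider with the loaded lower leg: V_out = 5.03 × 0.5142/(6.76 + 0.5142) = 5.03 × 0.07069 = 0.3556 V.
(Unloaded it would be 0.806 V; the load pulls it down.)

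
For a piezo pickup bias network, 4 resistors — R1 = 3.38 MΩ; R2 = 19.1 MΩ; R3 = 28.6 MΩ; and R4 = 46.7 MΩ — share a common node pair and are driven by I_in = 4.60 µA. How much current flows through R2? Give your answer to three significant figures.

ΣG = 1/3.38 + 1/19.1 + 1/28.6 + 1/46.7 = 0.4046.
By the current-divider rule, I = I_in · G_k/ΣG = 4.60 × 0.1294 = 0.5953 µA.

I ≈ 0.595 µA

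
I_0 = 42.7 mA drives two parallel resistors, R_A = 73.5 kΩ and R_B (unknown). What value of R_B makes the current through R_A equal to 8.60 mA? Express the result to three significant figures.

In a two-way split, I_A/I_0 = R_B/(R_A + R_B).
8.60/42.7 = R_B/(R_A + R_B) → R_B = R_A · (0.2014)/(1 − 0.2014) = 73.5 × 0.2522 = 18.54 kΩ.

R_B ≈ 18.5 kΩ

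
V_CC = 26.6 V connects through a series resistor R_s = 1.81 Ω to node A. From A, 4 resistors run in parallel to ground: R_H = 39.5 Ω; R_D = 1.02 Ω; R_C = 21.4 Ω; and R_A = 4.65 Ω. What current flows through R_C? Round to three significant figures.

I ≈ 0.377 A

Combine the parallel branches: R_p = (1/39.5 + 1/1.02 + 1/21.4 + 1/4.65)⁻¹ = 0.7890 Ω.
V_A by voltage divider: V_A = 26.6 × 0.7890/(1.81 + 0.7890) = 8.075 V.
I(R_C) = V_A / R_C = 8.075/21.4 = 0.3773 A.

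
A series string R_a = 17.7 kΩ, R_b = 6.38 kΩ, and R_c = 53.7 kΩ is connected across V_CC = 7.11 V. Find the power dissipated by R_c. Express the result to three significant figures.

ΣR = 77.78 kΩ → I = 7.11/77.78 = 0.09141 mA.
V(R_c) = I·R = 4.909 V; P = V·I = 4.909 × 0.09141 = 0.4487 mW.

P ≈ 0.449 mW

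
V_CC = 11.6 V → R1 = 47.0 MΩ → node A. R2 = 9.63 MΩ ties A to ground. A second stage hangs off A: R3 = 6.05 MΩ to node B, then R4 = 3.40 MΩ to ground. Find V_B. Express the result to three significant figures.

Looking into the second stage from A: R3 + R4 = 9.450 MΩ appears in parallel with R2.
R2 ‖ (R3+R4) = 4.770 MΩ.
So V_A = 11.6 × 0.09213 = 1.069 V.
V_B = V_A × 0.3598 = 0.3845 V.

V_B ≈ 0.385 V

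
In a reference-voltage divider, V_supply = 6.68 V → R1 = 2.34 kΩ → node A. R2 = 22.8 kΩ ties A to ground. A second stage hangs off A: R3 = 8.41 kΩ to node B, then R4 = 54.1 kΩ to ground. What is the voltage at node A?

V_A ≈ 5.86 V

Node A sees R2 in parallel with the series input of stage 2, R3 + R4 = 62.51 kΩ.
R2 ‖ (R3+R4) = 16.71 kΩ.
So V_A = 6.68 × 0.8771 = 5.859 V.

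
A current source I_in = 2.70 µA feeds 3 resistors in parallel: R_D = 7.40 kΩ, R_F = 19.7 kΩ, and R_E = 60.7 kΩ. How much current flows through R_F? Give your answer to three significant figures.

Total conductance ΣG = 1/7.40 + 1/19.7 + 1/60.7 = 0.2024 (units of 1/kΩ).
Current divider: I(R_F) = I_in · G_k/ΣG = 2.70 × (0.05076/0.2024) = 2.70 × 0.2508 = 0.6773 µA.

I ≈ 0.677 µA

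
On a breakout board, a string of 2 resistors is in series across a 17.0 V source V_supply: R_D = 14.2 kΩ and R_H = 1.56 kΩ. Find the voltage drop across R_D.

Total series resistance ΣR = 14.2 + 1.56 = 15.76 kΩ.
V = V_supply · R/ΣR = 17.0 × 0.9010 = 15.32 V.

V ≈ 15.3 V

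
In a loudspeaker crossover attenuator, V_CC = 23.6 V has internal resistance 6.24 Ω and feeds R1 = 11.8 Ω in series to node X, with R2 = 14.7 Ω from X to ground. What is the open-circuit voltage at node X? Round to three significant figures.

R1' = 6.24 + 11.8 = 18.04 Ω (source resistance + R1).
Open-circuit (no load on X): V_th = V_CC · R2/(R1' + R2) = 23.6 × 14.7/(18.04 + 14.7) = 10.60 V.

V_th ≈ 10.6 V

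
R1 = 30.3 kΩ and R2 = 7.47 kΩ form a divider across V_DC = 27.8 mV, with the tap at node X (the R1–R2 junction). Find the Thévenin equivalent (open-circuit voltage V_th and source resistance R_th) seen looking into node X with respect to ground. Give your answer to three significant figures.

V_th is the unloaded tap voltage: V_DC · R2/(R1+R2) = 27.8 × 0.1978 = 5.498 mV.
Looking into X with the source shorted: R_th = R1·R2/(R1+R2) = 30.30 × 7.47/37.77 = 5.993 kΩ.

V_th ≈ 5.50 mV, R_th ≈ 5.99 kΩ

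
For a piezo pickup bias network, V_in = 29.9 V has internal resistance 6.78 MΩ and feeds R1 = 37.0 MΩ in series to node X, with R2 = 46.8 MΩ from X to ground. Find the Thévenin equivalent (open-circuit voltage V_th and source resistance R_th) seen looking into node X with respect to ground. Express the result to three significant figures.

R1' = 6.78 + 37.0 = 43.78 MΩ (source resistance + R1).
V_th is the unloaded tap voltage: V_in · R2/(R1'+R2) = 29.9 × 0.5167 = 15.45 V.
With V_in suppressed (replaced by a short), R_th = R1' ‖ R2 = (43.78 × 46.8)/(43.78 + 46.8) = 22.62 MΩ.

V_th ≈ 15.4 V, R_th ≈ 22.6 MΩ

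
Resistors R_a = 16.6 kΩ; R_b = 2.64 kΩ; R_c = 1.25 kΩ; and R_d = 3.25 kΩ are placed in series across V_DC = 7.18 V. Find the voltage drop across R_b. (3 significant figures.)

Series total: ΣR = 16.6 + 2.64 + 1.25 + 3.25 = 23.74 kΩ.
V = V_DC · R/ΣR = 7.18 × 0.1112 = 0.7984 V.

V ≈ 0.798 V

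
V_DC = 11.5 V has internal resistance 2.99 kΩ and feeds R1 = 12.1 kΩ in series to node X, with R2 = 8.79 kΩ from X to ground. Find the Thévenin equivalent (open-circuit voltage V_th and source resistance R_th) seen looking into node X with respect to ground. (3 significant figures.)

R1' = 2.99 + 12.1 = 15.09 kΩ (source resistance + R1).
Open-circuit (no load on X): V_th = V_DC · R2/(R1' + R2) = 11.5 × 8.79/(15.09 + 8.79) = 4.233 V.
Looking into X with the source shorted: R_th = R1'·R2/(R1'+R2) = 15.09 × 8.79/23.88 = 5.554 kΩ.

V_th ≈ 4.23 V, R_th ≈ 5.55 kΩ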